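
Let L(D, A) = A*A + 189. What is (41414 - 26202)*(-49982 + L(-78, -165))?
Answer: -343304416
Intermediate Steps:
L(D, A) = 189 + A**2 (L(D, A) = A**2 + 189 = 189 + A**2)
(41414 - 26202)*(-49982 + L(-78, -165)) = (41414 - 26202)*(-49982 + (189 + (-165)**2)) = 15212*(-49982 + (189 + 27225)) = 15212*(-49982 + 27414) = 15212*(-22568) = -343304416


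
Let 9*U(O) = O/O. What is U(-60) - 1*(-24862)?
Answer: 223759/9 ≈ 24862.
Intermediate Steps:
U(O) = 1/9 (U(O) = (O/O)/9 = (1/9)*1 = 1/9)
U(-60) - 1*(-24862) = 1/9 - 1*(-24862) = 1/9 + 24862 = 223759/9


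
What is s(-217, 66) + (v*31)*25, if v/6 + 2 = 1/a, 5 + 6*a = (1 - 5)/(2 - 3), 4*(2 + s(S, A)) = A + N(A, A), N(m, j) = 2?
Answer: -37185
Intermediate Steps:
s(S, A) = -3/2 + A/4 (s(S, A) = -2 + (A + 2)/4 = -2 + (2 + A)/4 = -2 + (1/2 + A/4) = -3/2 + A/4)
a = -1/6 (a = -5/6 + ((1 - 5)/(2 - 3))/6 = -5/6 + (-4/(-1))/6 = -5/6 + (-4*(-1))/6 = -5/6 + (1/6)*4 = -5/6 + 2/3 = -1/6 ≈ -0.16667)
v = -48 (v = -12 + 6/(-1/6) = -12 + 6*(-6) = -12 - 36 = -48)
s(-217, 66) + (v*31)*25 = (-3/2 + (1/4)*66) - 48*31*25 = (-3/2 + 33/2) - 1488*25 = 15 - 37200 = -37185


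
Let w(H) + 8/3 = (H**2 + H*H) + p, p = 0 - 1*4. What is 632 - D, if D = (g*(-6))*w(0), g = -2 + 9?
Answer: 352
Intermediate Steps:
p = -4 (p = 0 - 4 = -4)
w(H) = -20/3 + 2*H**2 (w(H) = -8/3 + ((H**2 + H*H) - 4) = -8/3 + ((H**2 + H**2) - 4) = -8/3 + (2*H**2 - 4) = -8/3 + (-4 + 2*H**2) = -20/3 + 2*H**2)
g = 7
D = 280 (D = (7*(-6))*(-20/3 + 2*0**2) = -42*(-20/3 + 2*0) = -42*(-20/3 + 0) = -42*(-20/3) = 280)
632 - D = 632 - 1*280 = 632 - 280 = 352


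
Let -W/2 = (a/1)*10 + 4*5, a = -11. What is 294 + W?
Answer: 474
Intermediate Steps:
W = 180 (W = -2*(-11/1*10 + 4*5) = -2*(-11*1*10 + 20) = -2*(-11*10 + 20) = -2*(-110 + 20) = -2*(-90) = 180)
294 + W = 294 + 180 = 474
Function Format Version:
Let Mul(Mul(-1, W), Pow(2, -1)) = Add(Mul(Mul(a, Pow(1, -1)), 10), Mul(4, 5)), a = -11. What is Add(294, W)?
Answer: 474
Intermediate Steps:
W = 180 (W = Mul(-2, Add(Mul(Mul(-11, Pow(1, -1)), 10), Mul(4, 5))) = Mul(-2, Add(Mul(Mul(-11, 1), 10), 20)) = Mul(-2, Add(Mul(-11, 10), 20)) = Mul(-2, Add(-110, 20)) = Mul(-2, -90) = 180)
Add(294, W) = Add(294, 180) = 474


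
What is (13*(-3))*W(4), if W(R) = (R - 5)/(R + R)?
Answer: 39/8 ≈ 4.8750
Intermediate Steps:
W(R) = (-5 + R)/(2*R) (W(R) = (-5 + R)/((2*R)) = (-5 + R)*(1/(2*R)) = (-5 + R)/(2*R))
(13*(-3))*W(4) = (13*(-3))*((½)*(-5 + 4)/4) = -39*(-1)/(2*4) = -39*(-⅛) = 39/8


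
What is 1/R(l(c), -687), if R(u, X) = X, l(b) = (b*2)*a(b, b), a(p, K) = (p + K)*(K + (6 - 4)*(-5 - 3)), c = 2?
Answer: -1/687 ≈ -0.0014556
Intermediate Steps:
a(p, K) = (-16 + K)*(K + p) (a(p, K) = (K + p)*(K + 2*(-8)) = (K + p)*(K - 16) = (K + p)*(-16 + K) = (-16 + K)*(K + p))
l(b) = 2*b*(-32*b + 2*b²) (l(b) = (b*2)*(b² - 16*b - 16*b + b*b) = (2*b)*(b² - 16*b - 16*b + b²) = (2*b)*(-32*b + 2*b²) = 2*b*(-32*b + 2*b²))
1/R(l(c), -687) = 1/(-687) = -1/687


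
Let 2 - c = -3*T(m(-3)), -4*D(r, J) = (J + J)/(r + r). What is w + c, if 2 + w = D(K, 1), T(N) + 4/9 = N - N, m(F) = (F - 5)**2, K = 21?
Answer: -113/84 ≈ -1.3452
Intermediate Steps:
m(F) = (-5 + F)**2
T(N) = -4/9 (T(N) = -4/9 + (N - N) = -4/9 + 0 = -4/9)
D(r, J) = -J/(4*r) (D(r, J) = -(J + J)/(4*(r + r)) = -2*J/(4*(2*r)) = -2*J*1/(2*r)/4 = -J/(4*r))
w = -169/84 (w = -2 - 1/4*1/21 = -2 - 1/4*1*1/21 = -2 - 1/84 = -169/84 ≈ -2.0119)
c = 2/3 (c = 2 - (-3)*(-4)/9 = 2 - 1*4/3 = 2 - 4/3 = 2/3 ≈ 0.66667)
w + c = -169/84 + 2/3 = -113/84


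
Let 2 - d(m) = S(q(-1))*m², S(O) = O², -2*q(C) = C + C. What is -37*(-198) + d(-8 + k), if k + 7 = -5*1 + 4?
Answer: 7072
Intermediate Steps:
q(C) = -C (q(C) = -(C + C)/2 = -C)
k = -8 (k = -7 + (-5*1 + 4) = -7 + (-5 + 4) = -7 - 1 = -8)
d(m) = 2 - m² (d(m) = 2 - (-1*(-1))²*m² = 2 - 1²*m² = 2 - m²)
-37*(-198) + d(-8 + k) = -37*(-198) + (2 - (-8 - 8)²) = 7326 + (2 - 1*(-16)²) = 7326 + (2 - 1*256) = 7326 + (2 - 256) = 7326 - 254 = 7072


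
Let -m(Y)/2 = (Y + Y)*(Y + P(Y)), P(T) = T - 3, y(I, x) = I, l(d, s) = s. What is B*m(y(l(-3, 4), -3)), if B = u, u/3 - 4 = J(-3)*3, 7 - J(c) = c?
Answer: -8160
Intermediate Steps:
J(c) = 7 - c
P(T) = -3 + T
u = 102 (u = 12 + 3*((7 - 1*(-3))*3) = 12 + 3*((7 + 3)*3) = 12 + 3*(10*3) = 12 + 3*30 = 12 + 90 = 102)
B = 102
m(Y) = -4*Y*(-3 + 2*Y) (m(Y) = -2*(Y + Y)*(Y + (-3 + Y)) = -2*2*Y*(-3 + 2*Y) = -4*Y*(-3 + 2*Y))
B*m(y(l(-3, 4), -3)) = 102*(4*4*(3 - 2*4)) = 102*(4*4*(3 - 8)) = 102*(4*4*(-5)) = 102*(-80) = -8160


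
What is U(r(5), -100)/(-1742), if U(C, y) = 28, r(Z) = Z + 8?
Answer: -14/871 ≈ -0.016073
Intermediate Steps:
r(Z) = 8 + Z
U(r(5), -100)/(-1742) = 28/(-1742) = 28*(-1/1742) = -14/871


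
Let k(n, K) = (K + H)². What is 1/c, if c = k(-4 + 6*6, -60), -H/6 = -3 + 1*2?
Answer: 1/2916 ≈ 0.00034294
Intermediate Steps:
H = 6 (H = -6*(-3 + 1*2) = -6*(-3 + 2) = -6*(-1) = 6)
k(n, K) = (6 + K)² (k(n, K) = (K + 6)² = (6 + K)²)
c = 2916 (c = (6 - 60)² = (-54)² = 2916)
1/c = 1/2916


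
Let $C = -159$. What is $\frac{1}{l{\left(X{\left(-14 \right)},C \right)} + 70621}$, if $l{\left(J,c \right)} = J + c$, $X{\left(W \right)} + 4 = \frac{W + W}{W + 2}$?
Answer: $\frac{3}{211381} \approx 1.4192 \cdot 10^{-5}$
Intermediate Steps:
$X{\left(W \right)} = -4 + \frac{2 W}{2 + W}$ ($X{\left(W \right)} = -4 + \frac{W + W}{W + 2} = -4 + \frac{2 W}{2 + W}$)
$\frac{1}{l{\left(X{\left(-14 \right)},C \right)} + 70621} = \frac{1}{\left(\frac{2 \left(-4 - -14\right)}{2 - 14} - 159\right) + 70621} = \frac{1}{\left(\frac{2 \left(-4 + 14\right)}{-12} - 159\right) + 70621} = \frac{1}{\left(2 \left(- \frac{1}{12}\right) 10 - 159\right) + 70621} = \frac{1}{\left(- \frac{5}{3} - 159\right) + 70621} = \frac{1}{- \frac{482}{3} + 70621} = \frac{1}{\frac{211381}{3}} = \frac{3}{211381}$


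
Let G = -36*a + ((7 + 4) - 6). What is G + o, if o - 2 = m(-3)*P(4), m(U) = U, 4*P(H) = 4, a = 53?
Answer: -1904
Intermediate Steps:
P(H) = 1 (P(H) = (1/4)*4 = 1)
o = -1 (o = 2 - 3*1 = 2 - 3 = -1)
G = -1903 (G = -36*53 + ((7 + 4) - 6) = -1908 + (11 - 6) = -1908 + 5 = -1903)
G + o = -1903 - 1 = -1904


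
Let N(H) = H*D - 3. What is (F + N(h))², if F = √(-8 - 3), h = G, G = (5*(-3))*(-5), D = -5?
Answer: (378 - I*√11)² ≈ 1.4287e+5 - 2507.0*I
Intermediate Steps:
G = 75 (G = -15*(-5) = 75)
h = 75
N(H) = -3 - 5*H (N(H) = H*(-5) - 3 = -5*H - 3 = -3 - 5*H)
F = I*√11 (F = √(-11) = I*√11 ≈ 3.3166*I)
(F + N(h))² = (I*√11 + (-3 - 5*75))² = (I*√11 + (-3 - 375))² = (I*√11 - 378)² = (-378 + I*√11)²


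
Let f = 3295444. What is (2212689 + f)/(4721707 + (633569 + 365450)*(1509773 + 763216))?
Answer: 5508133/2270763919498 ≈ 2.4257e-6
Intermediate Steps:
(2212689 + f)/(4721707 + (633569 + 365450)*(1509773 + 763216)) = (2212689 + 3295444)/(4721707 + (633569 + 365450)*(1509773 + 763216)) = 5508133/(4721707 + 999019*2272989) = 5508133/(4721707 + 2270759197791) = 5508133/2270763919498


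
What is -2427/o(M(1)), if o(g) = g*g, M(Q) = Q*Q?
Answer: -2427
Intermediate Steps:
M(Q) = Q²
o(g) = g²
-2427/o(M(1)) = -2427/((1²)²) = -2427/(1²) = -2427/1 = -2427*1 = -2427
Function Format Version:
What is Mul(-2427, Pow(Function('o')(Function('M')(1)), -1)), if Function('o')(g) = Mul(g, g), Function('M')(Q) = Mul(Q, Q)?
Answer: -2427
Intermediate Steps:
Function('M')(Q) = Pow(Q, 2)
Function('o')(g) = Pow(g, 2)
Mul(-2427, Pow(Function('o')(Function('M')(1)), -1)) = Mul(-2427, Pow(Pow(Pow(1, 2), 2), -1)) = Mul(-2427, Pow(Pow(1, 2), -1)) = Mul(-2427, Pow(1, -1)) = Mul(-2427, 1) = -2427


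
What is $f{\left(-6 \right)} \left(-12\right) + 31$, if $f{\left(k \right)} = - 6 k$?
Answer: $-401$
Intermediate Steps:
$f{\left(-6 \right)} \left(-12\right) + 31 = \left(-6\right) \left(-6\right) \left(-12\right) + 31 = 36 \left(-12\right) + 31 = -432 + 31 = -401$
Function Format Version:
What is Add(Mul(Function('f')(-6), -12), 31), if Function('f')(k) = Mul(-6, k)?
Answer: -401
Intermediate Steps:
Add(Mul(Function('f')(-6), -12), 31) = Add(Mul(Mul(-6, -6), -12), 31) = Add(Mul(36, -12), 31) = Add(-432, 31) = -401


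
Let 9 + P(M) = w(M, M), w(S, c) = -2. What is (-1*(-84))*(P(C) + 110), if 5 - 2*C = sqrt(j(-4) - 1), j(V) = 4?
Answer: 8316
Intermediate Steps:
C = 5/2 - sqrt(3)/2 (C = 5/2 - sqrt(4 - 1)/2 = 5/2 - sqrt(3)/2 ≈ 1.6340)
P(M) = -11 (P(M) = -9 - 2 = -11)
(-1*(-84))*(P(C) + 110) = (-1*(-84))*(-11 + 110) = 84*99 = 8316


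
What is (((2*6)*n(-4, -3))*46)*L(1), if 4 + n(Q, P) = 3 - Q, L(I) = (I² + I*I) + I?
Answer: 4968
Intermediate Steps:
L(I) = I + 2*I² (L(I) = (I² + I²) + I = 2*I² + I = I + 2*I²)
n(Q, P) = -1 - Q (n(Q, P) = -4 + (3 - Q) = -1 - Q)
(((2*6)*n(-4, -3))*46)*L(1) = (((2*6)*(-1 - 1*(-4)))*46)*(1*(1 + 2*1)) = ((12*(-1 + 4))*46)*(1*(1 + 2)) = ((12*3)*46)*(1*3) = (36*46)*3 = 1656*3 = 4968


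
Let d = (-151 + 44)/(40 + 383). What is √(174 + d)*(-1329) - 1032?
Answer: -1032 - 443*√3454265/47 ≈ -18550.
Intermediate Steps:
d = -107/423 ≈ -0.25295
√(174 + d)*(-1329) - 1032 = √(174 - 107/423)*(-1329) - 1032 = √(73495/423)*(-1329) - 1032 = (√3454265/141)*(-1329) - 1032 = -443*√3454265/47 - 1032 = -1032 - 443*√3454265/47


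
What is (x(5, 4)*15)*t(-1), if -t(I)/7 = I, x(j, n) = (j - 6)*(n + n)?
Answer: -840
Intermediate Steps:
x(j, n) = 2*n*(-6 + j) (x(j, n) = (-6 + j)*(2*n) = 2*n*(-6 + j))
t(I) = -7*I
(x(5, 4)*15)*t(-1) = ((2*4*(-6 + 5))*15)*(-7*(-1)) = ((2*4*(-1))*15)*7 = -8*15*7 = -120*7 = -840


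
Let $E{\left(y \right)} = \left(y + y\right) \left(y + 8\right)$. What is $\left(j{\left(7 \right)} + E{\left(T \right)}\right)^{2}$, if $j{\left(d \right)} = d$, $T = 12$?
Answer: $237169$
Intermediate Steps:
$E{\left(y \right)} = 2 y \left(8 + y\right)$
$\left(j{\left(7 \right)} + E{\left(T \right)}\right)^{2} = \left(7 + 2 \cdot 12 \left(8 + 12\right)\right)^{2} = \left(7 + 2 \cdot 12 \cdot 20\right)^{2} = \left(7 + 480\right)^{2} = 487^{2} = 237169$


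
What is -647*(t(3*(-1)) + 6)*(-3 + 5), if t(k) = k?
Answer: -3882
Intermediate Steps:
-647*(t(3*(-1)) + 6)*(-3 + 5) = -647*(3*(-1) + 6)*(-3 + 5) = -647*(-3 + 6)*2 = -1941*2 = -647*6 = -3882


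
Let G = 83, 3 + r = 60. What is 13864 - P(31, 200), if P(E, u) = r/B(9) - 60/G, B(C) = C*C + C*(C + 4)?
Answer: 75949375/5478 ≈ 13864.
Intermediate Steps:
r = 57 (r = -3 + 60 = 57)
B(C) = C² + C*(4 + C)
P(E, u) = -2383/5478 (P(E, u) = 57/((2*9*(2 + 9))) - 60/83 = 57/((2*9*11)) - 60*1/83 = 57/198 - 60/83 = 57*(1/198) - 60/83 = 19/66 - 60/83 = -2383/5478)
13864 - P(31, 200) = 13864 - 1*(-2383/5478) = 13864 + 2383/5478 = 75949375/5478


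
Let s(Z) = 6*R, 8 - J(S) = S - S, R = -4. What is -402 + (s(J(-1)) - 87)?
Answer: -513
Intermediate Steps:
J(S) = 8 (J(S) = 8 - (S - S) = 8 - 1*0 = 8 + 0 = 8)
s(Z) = -24 (s(Z) = 6*(-4) = -24)
-402 + (s(J(-1)) - 87) = -402 + (-24 - 87) = -402 - 111 = -513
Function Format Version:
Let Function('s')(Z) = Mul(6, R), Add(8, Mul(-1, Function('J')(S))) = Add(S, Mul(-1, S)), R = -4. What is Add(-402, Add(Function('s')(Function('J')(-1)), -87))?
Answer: -513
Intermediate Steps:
Function('J')(S) = 8 (Function('J')(S) = Add(8, Mul(-1, Add(S, Mul(-1, S)))) = Add(8, Mul(-1, 0)) = Add(8, 0) = 8)
Function('s')(Z) = -24 (Function('s')(Z) = Mul(6, -4) = -24)
Add(-402, Add(Function('s')(Function('J')(-1)), -87)) = Add(-402, Add(-24, -87)) = Add(-402, -111) = -513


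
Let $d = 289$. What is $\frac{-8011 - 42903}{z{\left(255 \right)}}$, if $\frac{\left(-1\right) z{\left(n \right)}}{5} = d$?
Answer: $\frac{50914}{1445} \approx 35.235$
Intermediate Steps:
$z{\left(n \right)} = -1445$ ($z{\left(n \right)} = \left(-5\right) 289 = -1445$)
$\frac{-8011 - 42903}{z{\left(255 \right)}} = \frac{-8011 - 42903}{-1445} = \left(-8011 - 42903\right) \left(- \frac{1}{1445}\right) = \left(-50914\right) \left(- \frac{1}{1445}\right) = \frac{50914}{1445}$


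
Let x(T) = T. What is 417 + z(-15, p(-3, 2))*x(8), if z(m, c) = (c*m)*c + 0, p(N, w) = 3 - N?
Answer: -3903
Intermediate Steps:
z(m, c) = m*c² (z(m, c) = m*c² + 0 = m*c²)
417 + z(-15, p(-3, 2))*x(8) = 417 - 15*(3 - 1*(-3))²*8 = 417 - 15*(3 + 3)²*8 = 417 - 15*6²*8 = 417 - 15*36*8 = 417 - 540*8 = 417 - 4320 = -3903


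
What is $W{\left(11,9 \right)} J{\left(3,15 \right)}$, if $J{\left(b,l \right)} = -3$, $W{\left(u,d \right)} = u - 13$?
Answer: $6$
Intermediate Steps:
$W{\left(u,d \right)} = -13 + u$
$W{\left(11,9 \right)} J{\left(3,15 \right)} = \left(-13 + 11\right) \left(-3\right) = \left(-2\right) \left(-3\right) = 6$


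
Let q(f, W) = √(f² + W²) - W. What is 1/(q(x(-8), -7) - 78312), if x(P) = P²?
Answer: -15661/1226333776 - √4145/6131668880 ≈ -1.2781e-5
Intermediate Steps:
q(f, W) = √(W² + f²) - W
1/(q(x(-8), -7) - 78312) = 1/((√((-7)² + ((-8)²)²) - 1*(-7)) - 78312) = 1/((√(49 + 64²) + 7) - 78312) = 1/((√(49 + 4096) + 7) - 78312) = 1/((√4145 + 7) - 78312) = 1/((7 + √4145) - 78312) = 1/(-78305 + √4145)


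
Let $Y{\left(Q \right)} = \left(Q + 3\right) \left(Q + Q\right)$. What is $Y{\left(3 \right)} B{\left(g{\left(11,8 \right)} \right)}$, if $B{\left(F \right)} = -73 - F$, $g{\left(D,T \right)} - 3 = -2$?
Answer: $-2664$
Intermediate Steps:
$g{\left(D,T \right)} = 1$ ($g{\left(D,T \right)} = 3 - 2 = 1$)
$Y{\left(Q \right)} = 2 Q \left(3 + Q\right)$ ($Y{\left(Q \right)} = \left(3 + Q\right) 2 Q = 2 Q \left(3 + Q\right)$)
$Y{\left(3 \right)} B{\left(g{\left(11,8 \right)} \right)} = 2 \cdot 3 \left(3 + 3\right) \left(-73 - 1\right) = 2 \cdot 3 \cdot 6 \left(-73 - 1\right) = 36 \left(-74\right) = -2664$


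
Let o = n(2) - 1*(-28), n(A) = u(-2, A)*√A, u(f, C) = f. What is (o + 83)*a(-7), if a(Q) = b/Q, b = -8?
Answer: 888/7 - 16*√2/7 ≈ 123.62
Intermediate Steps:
a(Q) = -8/Q
n(A) = -2*√A
o = 28 - 2*√2 (o = -2*√2 - 1*(-28) = -2*√2 + 28 = 28 - 2*√2 ≈ 25.172)
(o + 83)*a(-7) = ((28 - 2*√2) + 83)*(-8/(-7)) = (111 - 2*√2)*(-8*(-⅐)) = (111 - 2*√2)*(8/7) = 888/7 - 16*√2/7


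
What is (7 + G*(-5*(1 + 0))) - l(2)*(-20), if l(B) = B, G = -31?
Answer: 202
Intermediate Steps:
(7 + G*(-5*(1 + 0))) - l(2)*(-20) = (7 - (-155)*(1 + 0)) - 2*(-20) = (7 - (-155)) - 1*(-40) = (7 - 31*(-5)) + 40 = (7 + 155) + 40 = 162 + 40 = 202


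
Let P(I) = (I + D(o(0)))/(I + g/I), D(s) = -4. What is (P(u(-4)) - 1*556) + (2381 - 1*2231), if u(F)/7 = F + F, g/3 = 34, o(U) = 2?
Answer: -655634/1619 ≈ -404.96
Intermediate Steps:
g = 102 (g = 3*34 = 102)
u(F) = 14*F (u(F) = 7*(F + F) = 7*(2*F) = 14*F)
P(I) = (-4 + I)/(I + 102/I) (P(I) = (I - 4)/(I + 102/I) = (-4 + I)/(I + 102/I))
(P(u(-4)) - 1*556) + (2381 - 1*2231) = ((14*(-4))*(-4 + 14*(-4))/(102 + (14*(-4))²) - 1*556) + (2381 - 1*2231) = (-56*(-4 - 56)/(102 + (-56)²) - 556) + (2381 - 2231) = (-56*(-60)/(102 + 3136) - 556) + 150 = (-56*(-60)/3238 - 556) + 150 = (-56*1/3238*(-60) - 556) + 150 = (1680/1619 - 556) + 150 = -898484/1619 + 150 = -655634/1619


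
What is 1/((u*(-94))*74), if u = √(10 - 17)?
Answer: I*√7/48692 ≈ 5.4336e-5*I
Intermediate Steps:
u = I*√7 (u = √(-7) = I*√7 ≈ 2.6458*I)
1/((u*(-94))*74) = 1/(((I*√7)*(-94))*74) = 1/(-94*I*√7*74) = 1/(-6956*I*√7) = I*√7/48692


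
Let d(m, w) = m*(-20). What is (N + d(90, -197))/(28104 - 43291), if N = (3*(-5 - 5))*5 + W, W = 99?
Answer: 1851/15187 ≈ 0.12188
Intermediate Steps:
d(m, w) = -20*m
N = -51 (N = (3*(-5 - 5))*5 + 99 = (3*(-10))*5 + 99 = -30*5 + 99 = -150 + 99 = -51)
(N + d(90, -197))/(28104 - 43291) = (-51 - 20*90)/(28104 - 43291) = (-51 - 1800)/(-15187) = -1851*(-1/15187) = 1851/15187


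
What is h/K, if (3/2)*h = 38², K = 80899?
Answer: 2888/242697 ≈ 0.011900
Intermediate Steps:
h = 2888/3 (h = (⅔)*38² = (⅔)*1444 = 2888/3 ≈ 962.67)
h/K = (2888/3)/80899 = (2888/3)*(1/80899) = 2888/242697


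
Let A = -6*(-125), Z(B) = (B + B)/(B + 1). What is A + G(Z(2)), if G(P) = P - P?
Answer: 750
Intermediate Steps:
Z(B) = 2*B/(1 + B) (Z(B) = (2*B)/(1 + B) = 2*B/(1 + B))
G(P) = 0
A = 750
A + G(Z(2)) = 750 + 0 = 750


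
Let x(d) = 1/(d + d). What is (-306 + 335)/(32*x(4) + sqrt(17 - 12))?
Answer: 116/11 - 29*sqrt(5)/11 ≈ 4.6504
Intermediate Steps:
x(d) = 1/(2*d)
(-306 + 335)/(32*x(4) + sqrt(17 - 12)) = (-306 + 335)/(32*((1/2)/4) + sqrt(17 - 12)) = 29/(32*((1/2)*(1/4)) + sqrt(5)) = 29/(32*(1/8) + sqrt(5)) = 29/(4 + sqrt(5))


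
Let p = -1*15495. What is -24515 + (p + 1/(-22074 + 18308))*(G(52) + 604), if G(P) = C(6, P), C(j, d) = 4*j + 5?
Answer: -37030513733/3766 ≈ -9.8328e+6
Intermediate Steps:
C(j, d) = 5 + 4*j
G(P) = 29 (G(P) = 5 + 4*6 = 5 + 24 = 29)
p = -15495
-24515 + (p + 1/(-22074 + 18308))*(G(52) + 604) = -24515 + (-15495 + 1/(-22074 + 18308))*(29 + 604) = -24515 + (-15495 + 1/(-3766))*633 = -24515 + (-15495 - 1/3766)*633 = -24515 - 58354171/3766*633 = -24515 - 36938190243/3766 = -37030513733/3766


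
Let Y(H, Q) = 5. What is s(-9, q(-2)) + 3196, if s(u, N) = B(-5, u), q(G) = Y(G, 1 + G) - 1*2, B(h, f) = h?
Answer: 3191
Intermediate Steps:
q(G) = 3 (q(G) = 5 - 1*2 = 5 - 2 = 3)
s(u, N) = -5
s(-9, q(-2)) + 3196 = -5 + 3196 = 3191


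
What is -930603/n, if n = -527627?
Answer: 930603/527627 ≈ 1.7638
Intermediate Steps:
-930603/n = -930603/(-527627) = -930603*(-1/527627) = 930603/527627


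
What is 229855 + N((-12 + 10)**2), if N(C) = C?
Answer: 229859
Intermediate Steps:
229855 + N((-12 + 10)**2) = 229855 + (-12 + 10)**2 = 229855 + (-2)**2 = 229855 + 4 = 229859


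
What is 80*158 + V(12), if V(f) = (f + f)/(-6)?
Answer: 12636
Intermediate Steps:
V(f) = -f/3 (V(f) = (2*f)*(-⅙) = -f/3)
80*158 + V(12) = 80*158 - ⅓*12 = 12640 - 4 = 12636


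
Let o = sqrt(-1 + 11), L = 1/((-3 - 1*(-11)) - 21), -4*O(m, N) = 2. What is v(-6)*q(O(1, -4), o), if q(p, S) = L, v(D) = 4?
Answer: -4/13 ≈ -0.30769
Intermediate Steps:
O(m, N) = -1/2 (O(m, N) = -1/4*2 = -1/2)
L = -1/13 (L = 1/((-3 + 11) - 21) = 1/(8 - 21) = 1/(-13) = -1/13 ≈ -0.076923)
o = sqrt(10) ≈ 3.1623
q(p, S) = -1/13
v(-6)*q(O(1, -4), o) = 4*(-1/13) = -4/13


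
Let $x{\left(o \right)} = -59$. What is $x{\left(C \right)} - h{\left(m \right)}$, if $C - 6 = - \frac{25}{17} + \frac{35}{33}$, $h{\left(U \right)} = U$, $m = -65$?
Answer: $6$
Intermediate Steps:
$C = \frac{3136}{561}$ ($C = 6 + \left(- \frac{25}{17} + \frac{35}{33}\right) = 6 - \frac{230}{561} = \frac{3136}{561} \approx 5.59$)
$x{\left(C \right)} - h{\left(m \right)} = -59 - -65 = -59 + 65 = 6$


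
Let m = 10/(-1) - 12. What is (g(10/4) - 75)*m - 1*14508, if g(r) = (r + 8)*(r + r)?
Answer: -14013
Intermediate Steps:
m = -22 (m = 10*(-1) - 12 = -10 - 12 = -22)
g(r) = 2*r*(8 + r) (g(r) = (8 + r)*(2*r) = 2*r*(8 + r))
(g(10/4) - 75)*m - 1*14508 = (2*(10/4)*(8 + 10/4) - 75)*(-22) - 1*14508 = (2*(10*(¼))*(8 + 10*(¼)) - 75)*(-22) - 14508 = (2*(5/2)*(8 + 5/2) - 75)*(-22) - 14508 = (2*(5/2)*(21/2) - 75)*(-22) - 14508 = (105/2 - 75)*(-22) - 14508 = -45/2*(-22) - 14508 = 495 - 14508 = -14013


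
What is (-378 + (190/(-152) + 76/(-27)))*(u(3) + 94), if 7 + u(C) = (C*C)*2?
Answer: -1444205/36 ≈ -40117.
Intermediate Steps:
u(C) = -7 + 2*C**2 (u(C) = -7 + (C*C)*2 = -7 + C**2*2 = -7 + 2*C**2)
(-378 + (190/(-152) + 76/(-27)))*(u(3) + 94) = (-378 + (190/(-152) + 76/(-27)))*((-7 + 2*3**2) + 94) = (-378 + (190*(-1/152) + 76*(-1/27)))*((-7 + 2*9) + 94) = (-378 + (-5/4 - 76/27))*((-7 + 18) + 94) = (-378 - 439/108)*(11 + 94) = -41263/108*105 = -1444205/36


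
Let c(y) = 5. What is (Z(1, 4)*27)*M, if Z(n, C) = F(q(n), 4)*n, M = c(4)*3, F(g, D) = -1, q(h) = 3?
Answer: -405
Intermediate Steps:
M = 15 (M = 5*3 = 15)
Z(n, C) = -n
(Z(1, 4)*27)*M = (-1*1*27)*15 = -1*27*15 = -27*15 = -405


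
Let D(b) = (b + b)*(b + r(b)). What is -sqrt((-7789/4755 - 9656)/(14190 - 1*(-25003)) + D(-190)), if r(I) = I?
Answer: -sqrt(5015156728528067632665)/186362715 ≈ -380.00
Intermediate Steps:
D(b) = 4*b**2 (D(b) = (b + b)*(b + b) = (2*b)*(2*b) = 4*b**2)
-sqrt((-7789/4755 - 9656)/(14190 - 1*(-25003)) + D(-190)) = -sqrt((-7789/4755 - 9656)/(14190 - 1*(-25003)) + 4*(-190)**2) = -sqrt((-7789*1/4755 - 9656)/(14190 + 25003) + 4*36100) = -sqrt((-7789/4755 - 9656)/39193 + 144400) = -sqrt(-45922069/4755*1/39193 + 144400) = -sqrt(-45922069/186362715 + 144400) = -sqrt(26910730123931/186362715) = -sqrt(5015156728528067632665)/186362715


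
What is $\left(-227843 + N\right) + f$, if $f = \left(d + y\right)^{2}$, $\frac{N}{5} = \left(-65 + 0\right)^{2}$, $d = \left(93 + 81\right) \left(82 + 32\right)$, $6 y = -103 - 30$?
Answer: $\frac{14125725841}{36} \approx 3.9238 \cdot 10^{8}$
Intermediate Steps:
$y = - \frac{133}{6}$ ($y = \frac{-103 - 30}{6} = \frac{1}{6} \left(-133\right) = - \frac{133}{6} \approx -22.167$)
$d = 19836$ ($d = 174 \cdot 114 = 19836$)
$N = 21125$ ($N = 5 \left(-65 + 0\right)^{2} = 5 \left(-65\right)^{2} = 5 \cdot 4225 = 21125$)
$f = \frac{14133167689}{36}$ ($f = \left(19836 - \frac{133}{6}\right)^{2} = \left(\frac{118883}{6}\right)^{2} = \frac{14133167689}{36} \approx 3.9259 \cdot 10^{8}$)
$\left(-227843 + N\right) + f = \left(-227843 + 21125\right) + \frac{14133167689}{36} = -206718 + \frac{14133167689}{36} = \frac{14125725841}{36}$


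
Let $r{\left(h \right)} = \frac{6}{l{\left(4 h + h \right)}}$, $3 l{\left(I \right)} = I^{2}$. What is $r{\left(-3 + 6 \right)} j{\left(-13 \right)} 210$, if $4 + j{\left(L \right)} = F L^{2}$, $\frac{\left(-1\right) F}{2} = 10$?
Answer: $- \frac{284256}{5} \approx -56851.0$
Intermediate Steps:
$F = -20$ ($F = \left(-2\right) 10 = -20$)
$l{\left(I \right)} = \frac{I^{2}}{3}$
$r{\left(h \right)} = \frac{18}{25 h^{2}}$ ($r{\left(h \right)} = \frac{6}{\frac{1}{3} \left(4 h + h\right)^{2}} = \frac{6}{\frac{1}{3} \left(5 h\right)^{2}} = \frac{6}{\frac{1}{3} \cdot 25 h^{2}} = \frac{6}{\frac{25}{3} h^{2}} = 6 \frac{3}{25 h^{2}} = \frac{18}{25 h^{2}}$)
$j{\left(L \right)} = -4 - 20 L^{2}$
$r{\left(-3 + 6 \right)} j{\left(-13 \right)} 210 = \frac{18}{25 \left(-3 + 6\right)^{2}} \left(-4 - 20 \left(-13\right)^{2}\right) 210 = \frac{18}{25 \cdot 9} \left(-4 - 3380\right) 210 = \frac{18}{25} \cdot \frac{1}{9} \left(-4 - 3380\right) 210 = \frac{2}{25} \left(-3384\right) 210 = \left(- \frac{6768}{25}\right) 210 = - \frac{284256}{5}$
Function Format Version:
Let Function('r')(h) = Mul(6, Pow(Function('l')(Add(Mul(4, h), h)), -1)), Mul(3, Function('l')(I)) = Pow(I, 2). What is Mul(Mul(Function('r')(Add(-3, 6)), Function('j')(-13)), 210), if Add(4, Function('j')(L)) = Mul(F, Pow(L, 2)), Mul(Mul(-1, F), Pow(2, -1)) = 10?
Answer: Rational(-284256, 5) ≈ -56851.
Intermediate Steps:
F = -20 (F = Mul(-2, 10) = -20)
Function('l')(I) = Mul(Rational(1, 3), Pow(I, 2))
Function('r')(h) = Mul(Rational(18, 25), Pow(h, -2)) (Function('r')(h) = Mul(6, Pow(Mul(Rational(1, 3), Pow(Add(Mul(4, h), h), 2)), -1)) = Mul(6, Pow(Mul(Rational(1, 3), Pow(Mul(5, h), 2)), -1)) = Mul(6, Pow(Mul(Rational(1, 3), Mul(25, Pow(h, 2))), -1)) = Mul(6, Pow(Mul(Rational(25, 3), Pow(h, 2)), -1)) = Mul(6, Mul(Rational(3, 25), Pow(h, -2))) = Mul(Rational(18, 25), Pow(h, -2)))
Function('j')(L) = Add(-4, Mul(-20, Pow(L, 2)))
Mul(Mul(Function('r')(Add(-3, 6)), Function('j')(-13)), 210) = Mul(Mul(Mul(Rational(18, 25), Pow(Add(-3, 6), -2)), Add(-4, Mul(-20, Pow(-13, 2)))), 210) = Mul(Mul(Mul(Rational(18, 25), Pow(3, -2)), Add(-4, Mul(-20, 169))), 210) = Mul(Mul(Mul(Rational(18, 25), Rational(1, 9)), Add(-4, -3380)), 210) = Mul(Mul(Rational(2, 25), -3384), 210) = Mul(Rational(-6768, 25), 210) = Rational(-284256, 5)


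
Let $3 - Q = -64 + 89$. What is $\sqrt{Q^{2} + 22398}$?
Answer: $\sqrt{22882} \approx 151.27$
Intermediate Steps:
$Q = -22$ ($Q = 3 - \left(-64 + 89\right) = 3 - 25 = -22$)
$\sqrt{Q^{2} + 22398} = \sqrt{\left(-22\right)^{2} + 22398} = \sqrt{484 + 22398} = \sqrt{22882}$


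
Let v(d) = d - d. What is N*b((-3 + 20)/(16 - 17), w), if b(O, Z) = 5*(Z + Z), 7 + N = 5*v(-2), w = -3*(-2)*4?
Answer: -1680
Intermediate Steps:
v(d) = 0
w = 24 (w = 6*4 = 24)
N = -7 (N = -7 + 5*0 = -7 + 0 = -7)
b(O, Z) = 10*Z (b(O, Z) = 5*(2*Z) = 10*Z)
N*b((-3 + 20)/(16 - 17), w) = -70*24 = -7*240 = -1680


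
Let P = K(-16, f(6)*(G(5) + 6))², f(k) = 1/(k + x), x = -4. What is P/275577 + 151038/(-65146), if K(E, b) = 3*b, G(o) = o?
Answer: -27736575285/11968492828 ≈ -2.3175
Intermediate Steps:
f(k) = 1/(-4 + k) (f(k) = 1/(k - 4) = 1/(-4 + k))
P = 1089/4 (P = (3*((5 + 6)/(-4 + 6)))² = (3*(11/2))² = (33/2)² = 1089/4 ≈ 272.25)
P/275577 + 151038/(-65146) = (1089/4)/275577 + 151038/(-65146) = (1089/4)*(1/275577) + 151038*(-1/65146) = 363/367436 - 75519/32573 = -27736575285/11968492828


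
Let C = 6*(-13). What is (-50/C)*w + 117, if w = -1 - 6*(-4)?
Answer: 5138/39 ≈ 131.74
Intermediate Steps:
w = 23 (w = -1 + 24 = 23)
C = -78
(-50/C)*w + 117 = -50/(-78)*23 + 117 = -50*(-1/78)*23 + 117 = (25/39)*23 + 117 = 575/39 + 117 = 5138/39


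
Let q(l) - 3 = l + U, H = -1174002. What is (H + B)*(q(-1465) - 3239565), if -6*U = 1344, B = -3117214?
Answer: 13908908151216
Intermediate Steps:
U = -224 (U = -⅙*1344 = -224)
q(l) = -221 + l (q(l) = 3 + (l - 224) = 3 + (-224 + l) = -221 + l)
(H + B)*(q(-1465) - 3239565) = (-1174002 - 3117214)*((-221 - 1465) - 3239565) = -4291216*(-1686 - 3239565) = -4291216*(-3241251) = 13908908151216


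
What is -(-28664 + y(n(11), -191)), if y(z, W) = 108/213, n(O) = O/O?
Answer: 2035108/71 ≈ 28664.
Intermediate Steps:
n(O) = 1
y(z, W) = 36/71 (y(z, W) = 108*(1/213) = 36/71)
-(-28664 + y(n(11), -191)) = -(-28664 + 36/71) = -1*(-2035108/71) = 2035108/71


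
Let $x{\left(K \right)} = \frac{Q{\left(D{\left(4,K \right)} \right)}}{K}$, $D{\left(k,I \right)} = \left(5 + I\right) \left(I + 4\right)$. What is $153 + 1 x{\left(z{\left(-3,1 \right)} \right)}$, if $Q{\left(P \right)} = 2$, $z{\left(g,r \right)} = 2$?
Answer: $154$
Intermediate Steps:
$D{\left(k,I \right)} = \left(4 + I\right) \left(5 + I\right)$ ($D{\left(k,I \right)} = \left(5 + I\right) \left(4 + I\right) = \left(4 + I\right) \left(5 + I\right)$)
$x{\left(K \right)} = \frac{2}{K}$
$153 + 1 x{\left(z{\left(-3,1 \right)} \right)} = 153 + 1 \cdot \frac{2}{2} = 153 + 1 \cdot 2 \cdot \frac{1}{2} = 153 + 1 \cdot 1 = 153 + 1 = 154$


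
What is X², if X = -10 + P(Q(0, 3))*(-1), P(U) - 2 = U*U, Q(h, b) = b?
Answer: 441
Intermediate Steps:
P(U) = 2 + U² (P(U) = 2 + U*U = 2 + U²)
X = -21 (X = -10 + (2 + 3²)*(-1) = -10 + (2 + 9)*(-1) = -10 + 11*(-1) = -10 - 11 = -21)
X² = (-21)² = 441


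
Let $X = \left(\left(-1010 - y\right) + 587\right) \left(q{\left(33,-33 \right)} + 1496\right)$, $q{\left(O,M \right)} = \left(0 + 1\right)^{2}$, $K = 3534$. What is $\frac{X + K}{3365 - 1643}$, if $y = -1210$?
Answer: $\frac{393891}{574} \approx 686.22$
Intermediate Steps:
$q{\left(O,M \right)} = 1$ ($q{\left(O,M \right)} = 1^{2} = 1$)
$X = 1178139$ ($X = \left(\left(-1010 - -1210\right) + 587\right) \left(1 + 1496\right) = \left(\left(-1010 + 1210\right) + 587\right) 1497 = \left(200 + 587\right) 1497 = 787 \cdot 1497 = 1178139$)
$\frac{X + K}{3365 - 1643} = \frac{1178139 + 3534}{3365 - 1643} = \frac{1181673}{1722} = 1181673 \cdot \frac{1}{1722} = \frac{393891}{574}$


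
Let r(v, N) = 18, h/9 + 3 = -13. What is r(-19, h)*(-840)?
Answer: -15120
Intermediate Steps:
h = -144 (h = -27 + 9*(-13) = -27 - 117 = -144)
r(-19, h)*(-840) = 18*(-840) = -15120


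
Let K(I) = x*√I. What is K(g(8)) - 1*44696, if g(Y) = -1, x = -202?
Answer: -44696 - 202*I ≈ -44696.0 - 202.0*I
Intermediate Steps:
K(I) = -202*√I
K(g(8)) - 1*44696 = -202*I - 1*44696 = -202*I - 44696 = -44696 - 202*I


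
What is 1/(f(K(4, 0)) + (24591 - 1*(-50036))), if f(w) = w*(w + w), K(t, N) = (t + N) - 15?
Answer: 1/74869 ≈ 1.3357e-5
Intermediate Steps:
K(t, N) = -15 + N + t (K(t, N) = (N + t) - 15 = -15 + N + t)
f(w) = 2*w**2 (f(w) = w*(2*w) = 2*w**2)
1/(f(K(4, 0)) + (24591 - 1*(-50036))) = 1/(2*(-15 + 0 + 4)**2 + (24591 - 1*(-50036))) = 1/(2*(-11)**2 + (24591 + 50036)) = 1/(2*121 + 74627) = 1/(242 + 74627) = 1/74869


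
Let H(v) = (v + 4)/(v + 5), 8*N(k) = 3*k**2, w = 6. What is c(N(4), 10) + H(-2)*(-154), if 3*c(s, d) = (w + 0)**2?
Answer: -272/3 ≈ -90.667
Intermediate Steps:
N(k) = 3*k**2/8 (N(k) = (3*k**2)/8 = 3*k**2/8)
H(v) = (4 + v)/(5 + v)
c(s, d) = 12 (c(s, d) = (6 + 0)**2/3 = (1/3)*6**2 = (1/3)*36 = 12)
c(N(4), 10) + H(-2)*(-154) = 12 + ((4 - 2)/(5 - 2))*(-154) = 12 + (2/3)*(-154) = 12 - 308/3 = -272/3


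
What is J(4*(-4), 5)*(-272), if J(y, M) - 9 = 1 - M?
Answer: -1360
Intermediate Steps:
J(y, M) = 10 - M (J(y, M) = 9 + (1 - M) = 10 - M)
J(4*(-4), 5)*(-272) = (10 - 1*5)*(-272) = (10 - 5)*(-272) = 5*(-272) = -1360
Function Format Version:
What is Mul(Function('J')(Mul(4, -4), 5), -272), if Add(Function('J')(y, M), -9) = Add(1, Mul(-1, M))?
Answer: -1360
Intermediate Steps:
Function('J')(y, M) = Add(10, Mul(-1, M)) (Function('J')(y, M) = Add(9, Add(1, Mul(-1, M))) = Add(10, Mul(-1, M)))
Mul(Function('J')(Mul(4, -4), 5), -272) = Mul(Add(10, Mul(-1, 5)), -272) = Mul(Add(10, -5), -272) = Mul(5, -272) = -1360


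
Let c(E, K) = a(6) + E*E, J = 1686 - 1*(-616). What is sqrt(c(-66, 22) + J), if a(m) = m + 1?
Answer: sqrt(6665) ≈ 81.639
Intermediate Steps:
a(m) = 1 + m
J = 2302 (J = 1686 + 616 = 2302)
c(E, K) = 7 + E**2 (c(E, K) = (1 + 6) + E*E = 7 + E**2)
sqrt(c(-66, 22) + J) = sqrt((7 + (-66)**2) + 2302) = sqrt((7 + 4356) + 2302) = sqrt(4363 + 2302) = sqrt(6665)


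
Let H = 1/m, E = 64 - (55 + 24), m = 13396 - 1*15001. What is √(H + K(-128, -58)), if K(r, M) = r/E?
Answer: √97691/107 ≈ 2.9211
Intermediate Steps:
m = -1605 (m = 13396 - 15001 = -1605)
E = -15 (E = 64 - 1*79 = 64 - 79 = -15)
K(r, M) = -r/15 (K(r, M) = r/(-15) = r*(-1/15) = -r/15)
H = -1/1605 (H = 1/(-1605) = -1/1605 ≈ -0.00062305)
√(H + K(-128, -58)) = √(-1/1605 - 1/15*(-128)) = √(-1/1605 + 128/15) = √(913/107) = √97691/107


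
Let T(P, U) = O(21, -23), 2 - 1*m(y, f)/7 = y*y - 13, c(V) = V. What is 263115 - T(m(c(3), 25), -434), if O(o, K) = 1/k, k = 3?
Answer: 789344/3 ≈ 2.6311e+5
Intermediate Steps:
O(o, K) = ⅓ (O(o, K) = 1/3 = ⅓)
m(y, f) = 105 - 7*y² (m(y, f) = 14 - 7*(y*y - 13) = 14 - 7*(y² - 13) = 14 - 7*(-13 + y²) = 14 + (91 - 7*y²) = 105 - 7*y²)
T(P, U) = ⅓
263115 - T(m(c(3), 25), -434) = 263115 - 1*⅓ = 263115 - ⅓ = 789344/3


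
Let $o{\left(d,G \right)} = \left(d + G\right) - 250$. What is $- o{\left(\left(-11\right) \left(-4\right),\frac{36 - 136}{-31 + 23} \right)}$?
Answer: $\frac{387}{2} \approx 193.5$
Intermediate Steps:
$o{\left(d,G \right)} = -250 + G + d$ ($o{\left(d,G \right)} = \left(G + d\right) - 250 = -250 + G + d$)
$- o{\left(\left(-11\right) \left(-4\right),\frac{36 - 136}{-31 + 23} \right)} = - (-250 + \frac{36 - 136}{-31 + 23} - -44) = - (-250 - \frac{100}{-8} + 44) = - (-250 - - \frac{25}{2} + 44) = - (-250 + \frac{25}{2} + 44) = \left(-1\right) \left(- \frac{387}{2}\right) = \frac{387}{2}$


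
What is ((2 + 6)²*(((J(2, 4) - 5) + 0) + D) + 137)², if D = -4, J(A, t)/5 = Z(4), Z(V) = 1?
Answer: 14161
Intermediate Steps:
J(A, t) = 5 (J(A, t) = 5*1 = 5)
((2 + 6)²*(((J(2, 4) - 5) + 0) + D) + 137)² = ((2 + 6)²*(((5 - 5) + 0) - 4) + 137)² = (8²*((0 + 0) - 4) + 137)² = (64*(0 - 4) + 137)² = (64*(-4) + 137)² = (-256 + 137)² = (-119)² = 14161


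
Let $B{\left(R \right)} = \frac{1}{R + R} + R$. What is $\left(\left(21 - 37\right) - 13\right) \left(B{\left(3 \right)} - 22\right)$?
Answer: $\frac{3277}{6} \approx 546.17$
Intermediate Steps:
$B{\left(R \right)} = R + \frac{1}{2 R}$ ($B{\left(R \right)} = \frac{1}{2 R} + R = R + \frac{1}{2 R}$)
$\left(\left(21 - 37\right) - 13\right) \left(B{\left(3 \right)} - 22\right) = \left(\left(21 - 37\right) - 13\right) \left(\left(3 + \frac{1}{2 \cdot 3}\right) - 22\right) = \left(-16 - 13\right) \left(\left(3 + \frac{1}{2} \cdot \frac{1}{3}\right) - 22\right) = - 29 \left(\left(3 + \frac{1}{6}\right) - 22\right) = - 29 \left(\frac{19}{6} - 22\right) = \left(-29\right) \left(- \frac{113}{6}\right) = \frac{3277}{6}$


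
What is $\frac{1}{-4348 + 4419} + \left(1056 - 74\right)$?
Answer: $\frac{69723}{71} \approx 982.01$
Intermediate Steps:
$\frac{1}{-4348 + 4419} + \left(1056 - 74\right) = \frac{1}{71} + 982 = \frac{69723}{71}$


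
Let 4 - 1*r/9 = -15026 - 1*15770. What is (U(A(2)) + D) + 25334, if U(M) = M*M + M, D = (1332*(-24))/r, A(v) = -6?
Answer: 48825478/1925 ≈ 25364.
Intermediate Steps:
r = 277200 (r = 36 - 9*(-15026 - 1*15770) = 36 - 9*(-15026 - 15770) = 36 - 9*(-30796) = 36 + 277164 = 277200)
D = -222/1925 (D = (1332*(-24))/277200 = -31968*1/277200 = -222/1925 ≈ -0.11532)
U(M) = M + M² (U(M) = M² + M = M + M²)
(U(A(2)) + D) + 25334 = (-6*(1 - 6) - 222/1925) + 25334 = (-6*(-5) - 222/1925) + 25334 = (30 - 222/1925) + 25334 = 57528/1925 + 25334 = 48825478/1925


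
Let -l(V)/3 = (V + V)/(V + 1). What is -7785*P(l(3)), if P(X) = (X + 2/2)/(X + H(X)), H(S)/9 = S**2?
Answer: 12110/79 ≈ 153.29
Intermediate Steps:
H(S) = 9*S**2
l(V) = -6*V/(1 + V) (l(V) = -3*(V + V)/(V + 1) = -3*2*V/(1 + V) = -6*V/(1 + V))
P(X) = (1 + X)/(X + 9*X**2) (P(X) = (X + 2/2)/(X + 9*X**2) = (X + 2*(1/2))/(X + 9*X**2) = (X + 1)/(X + 9*X**2) = (1 + X)/(X + 9*X**2))
-7785*P(l(3)) = -7785*(1 - 6*3/(1 + 3))/(((-6*3/(1 + 3)))*(1 + 9*(-6*3/(1 + 3)))) = -7785*(1 - 6*3/4)/(((-6*3/4))*(1 + 9*(-6*3/4))) = -7785*(1 - 6*3*1/4)/(((-6*3*1/4))*(1 + 9*(-6*3*1/4))) = -7785*(1 - 9/2)/((-9/2)*(1 + 9*(-9/2))) = -(-1730)*(-7)/((1 - 81/2)*2) = -(-1730)*(-7)/((-79/2)*2) = -(-1730)*(-2)*(-7)/(79*2) = -7785*(-14/711) = 12110/79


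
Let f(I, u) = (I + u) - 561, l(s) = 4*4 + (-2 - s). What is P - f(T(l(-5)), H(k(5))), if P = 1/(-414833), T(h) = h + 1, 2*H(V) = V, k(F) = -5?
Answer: 450923469/829666 ≈ 543.50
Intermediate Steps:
l(s) = 14 - s (l(s) = 16 + (-2 - s) = 14 - s)
H(V) = V/2
T(h) = 1 + h
f(I, u) = -561 + I + u
P = -1/414833 ≈ -2.4106e-6
P - f(T(l(-5)), H(k(5))) = -1/414833 - (-561 + (1 + (14 - 1*(-5))) + (1/2)*(-5)) = -1/414833 - (-561 + (1 + (14 + 5)) - 5/2) = -1/414833 - (-561 + (1 + 19) - 5/2) = -1/414833 - (-561 + 20 - 5/2) = -1/414833 - 1*(-1087/2) = -1/414833 + 1087/2 = 450923469/829666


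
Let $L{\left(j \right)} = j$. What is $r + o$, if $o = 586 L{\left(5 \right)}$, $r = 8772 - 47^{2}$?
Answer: $9493$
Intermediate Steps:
$r = 6563$ ($r = 8772 - 2209 = 6563$)
$o = 2930$ ($o = 586 \cdot 5 = 2930$)
$r + o = 6563 + 2930 = 9493$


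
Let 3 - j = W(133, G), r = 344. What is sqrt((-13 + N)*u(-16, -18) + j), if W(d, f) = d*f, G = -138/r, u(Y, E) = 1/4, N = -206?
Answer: sqrt(2967)/43 ≈ 1.2667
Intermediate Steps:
u(Y, E) = 1/4
G = -69/172 (G = -138/344 = -138*1/344 = -69/172 ≈ -0.40116)
j = 9693/172 (j = 3 - 133*(-69)/172 = 3 - 1*(-9177/172) = 3 + 9177/172 = 9693/172 ≈ 56.355)
sqrt((-13 + N)*u(-16, -18) + j) = sqrt((-13 - 206)*(1/4) + 9693/172) = sqrt(-219*1/4 + 9693/172) = sqrt(-219/4 + 9693/172) = sqrt(69/43) = sqrt(2967)/43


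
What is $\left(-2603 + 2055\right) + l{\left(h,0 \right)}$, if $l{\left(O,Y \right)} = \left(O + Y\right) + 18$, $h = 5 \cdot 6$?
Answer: $-500$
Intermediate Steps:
$h = 30$
$l{\left(O,Y \right)} = 18 + O + Y$
$\left(-2603 + 2055\right) + l{\left(h,0 \right)} = \left(-2603 + 2055\right) + \left(18 + 30 + 0\right) = -548 + 48 = -500$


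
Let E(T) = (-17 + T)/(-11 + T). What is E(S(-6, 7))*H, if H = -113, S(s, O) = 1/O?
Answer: -6667/38 ≈ -175.45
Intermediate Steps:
E(T) = (-17 + T)/(-11 + T)
E(S(-6, 7))*H = ((-17 + 1/7)/(-11 + 1/7))*(-113) = ((-17 + ⅐)/(-11 + ⅐))*(-113) = (-118/7/(-76/7))*(-113) = -7/76*(-118/7)*(-113) = (59/38)*(-113) = -6667/38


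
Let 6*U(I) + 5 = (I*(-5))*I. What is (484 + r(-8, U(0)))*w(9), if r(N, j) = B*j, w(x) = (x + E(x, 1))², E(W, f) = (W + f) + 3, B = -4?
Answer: 707608/3 ≈ 2.3587e+5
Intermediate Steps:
U(I) = -⅚ - 5*I²/6 (U(I) = -⅚ + ((I*(-5))*I)/6 = -⅚ + ((-5*I)*I)/6 = -⅚ + (-5*I²)/6 = -⅚ - 5*I²/6)
E(W, f) = 3 + W + f
w(x) = (4 + 2*x)² (w(x) = (x + (3 + x + 1))² = (x + (4 + x))² = (4 + 2*x)²)
r(N, j) = -4*j
(484 + r(-8, U(0)))*w(9) = (484 - 4*(-⅚ - ⅚*0²))*(4*(2 + 9)²) = (484 - 4*(-⅚ - ⅚*0))*(4*11²) = (484 - 4*(-⅚ + 0))*(4*121) = (484 - 4*(-⅚))*484 = (484 + 10/3)*484 = (1462/3)*484 = 707608/3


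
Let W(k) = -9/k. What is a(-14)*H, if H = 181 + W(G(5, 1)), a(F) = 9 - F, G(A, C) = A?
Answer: 20608/5 ≈ 4121.6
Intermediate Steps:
H = 896/5 (H = 181 - 9/5 = 896/5 ≈ 179.20)
a(-14)*H = (9 - 1*(-14))*(896/5) = (9 + 14)*(896/5) = 23*(896/5) = 20608/5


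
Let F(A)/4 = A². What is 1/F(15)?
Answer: 1/900 ≈ 0.0011111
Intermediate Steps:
F(A) = 4*A²
1/F(15) = 1/(4*15²) = 1/(4*225) = 1/900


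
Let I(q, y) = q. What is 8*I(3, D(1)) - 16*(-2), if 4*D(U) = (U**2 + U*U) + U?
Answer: 56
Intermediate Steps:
D(U) = U**2/2 + U/4 (D(U) = ((U**2 + U*U) + U)/4 = ((U**2 + U**2) + U)/4 = (2*U**2 + U)/4 = (U + 2*U**2)/4 = U**2/2 + U/4)
8*I(3, D(1)) - 16*(-2) = 8*3 - 16*(-2) = 24 + 32 = 56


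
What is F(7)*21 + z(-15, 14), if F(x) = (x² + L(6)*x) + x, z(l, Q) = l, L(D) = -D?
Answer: 279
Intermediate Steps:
F(x) = x² - 5*x (F(x) = (x² + (-1*6)*x) + x = (x² - 6*x) + x = x² - 5*x)
F(7)*21 + z(-15, 14) = (7*(-5 + 7))*21 - 15 = (7*2)*21 - 15 = 14*21 - 15 = 294 - 15 = 279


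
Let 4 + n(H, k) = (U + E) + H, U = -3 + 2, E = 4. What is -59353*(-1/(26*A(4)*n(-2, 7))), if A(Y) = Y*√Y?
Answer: -59353/624 ≈ -95.117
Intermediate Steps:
A(Y) = Y^(3/2)
U = -1
n(H, k) = -1 + H (n(H, k) = -4 + ((-1 + 4) + H) = -4 + (3 + H) = -1 + H)
-59353*(-1/(26*A(4)*n(-2, 7))) = -59353*(-1/(208*(-1 - 2))) = -59353/(-3*(-26)*8) = -59353/(78*8) = -59353/624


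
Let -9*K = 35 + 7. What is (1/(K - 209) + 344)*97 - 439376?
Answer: -260251419/641 ≈ -4.0601e+5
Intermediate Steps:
K = -14/3 (K = -(35 + 7)/9 = -1/9*42 = -14/3 ≈ -4.6667)
(1/(K - 209) + 344)*97 - 439376 = (1/(-14/3 - 209) + 344)*97 - 439376 = (1/(-641/3) + 344)*97 - 439376 = (-3/641 + 344)*97 - 439376 = (220501/641)*97 - 439376 = 21388597/641 - 439376 = -260251419/641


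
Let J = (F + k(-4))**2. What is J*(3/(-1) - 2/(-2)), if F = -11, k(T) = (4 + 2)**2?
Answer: -1250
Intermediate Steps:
k(T) = 36 (k(T) = 6**2 = 36)
J = 625 (J = (-11 + 36)**2 = 25**2 = 625)
J*(3/(-1) - 2/(-2)) = 625*(3/(-1) - 2/(-2)) = 625*(3*(-1) - 2*(-1/2)) = 625*(-3 + 1) = 625*(-2) = -1250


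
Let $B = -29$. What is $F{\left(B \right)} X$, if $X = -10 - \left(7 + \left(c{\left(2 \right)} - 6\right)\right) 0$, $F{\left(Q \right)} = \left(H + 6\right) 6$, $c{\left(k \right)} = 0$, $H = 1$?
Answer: $-420$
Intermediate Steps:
$F{\left(Q \right)} = 42$ ($F{\left(Q \right)} = \left(1 + 6\right) 6 = 7 \cdot 6 = 42$)
$X = -10$ ($X = -10 - \left(7 + \left(0 - 6\right)\right) 0 = -10 - \left(7 - 6\right) 0 = -10 - 1 \cdot 0 = -10 - 0 = -10 + 0 = -10$)
$F{\left(B \right)} X = 42 \left(-10\right) = -420$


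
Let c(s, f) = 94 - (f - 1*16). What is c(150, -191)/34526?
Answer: 301/34526 ≈ 0.0087181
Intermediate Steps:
c(s, f) = 110 - f (c(s, f) = 94 - (f - 16) = 94 - (-16 + f) = 94 + (16 - f) = 110 - f)
c(150, -191)/34526 = (110 - 1*(-191))/34526 = (110 + 191)*(1/34526) = 301*(1/34526) = 301/34526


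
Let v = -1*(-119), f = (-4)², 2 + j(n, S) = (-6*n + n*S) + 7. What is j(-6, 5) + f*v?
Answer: 1915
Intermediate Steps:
j(n, S) = 5 - 6*n + S*n (j(n, S) = -2 + ((-6*n + n*S) + 7) = -2 + ((-6*n + S*n) + 7) = -2 + (7 - 6*n + S*n) = 5 - 6*n + S*n)
f = 16
v = 119
j(-6, 5) + f*v = (5 - 6*(-6) + 5*(-6)) + 16*119 = (5 + 36 - 30) + 1904 = 11 + 1904 = 1915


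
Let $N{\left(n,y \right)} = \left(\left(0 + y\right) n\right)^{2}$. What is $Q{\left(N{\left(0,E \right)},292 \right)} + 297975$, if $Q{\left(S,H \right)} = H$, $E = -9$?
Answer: $298267$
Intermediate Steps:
$N{\left(n,y \right)} = n^{2} y^{2}$ ($N{\left(n,y \right)} = \left(y n\right)^{2} = \left(n y\right)^{2} = n^{2} y^{2}$)
$Q{\left(N{\left(0,E \right)},292 \right)} + 297975 = 292 + 297975 = 298267$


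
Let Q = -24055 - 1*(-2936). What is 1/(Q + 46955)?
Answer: 1/25836 ≈ 3.8706e-5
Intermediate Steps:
Q = -21119 (Q = -24055 + 2936 = -21119)
1/(Q + 46955) = 1/(-21119 + 46955) = 1/25836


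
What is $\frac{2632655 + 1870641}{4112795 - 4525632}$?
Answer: $- \frac{4503296}{412837} \approx -10.908$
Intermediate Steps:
$\frac{2632655 + 1870641}{4112795 - 4525632} = \frac{4503296}{-412837} = 4503296 \left(- \frac{1}{412837}\right) = - \frac{4503296}{412837}$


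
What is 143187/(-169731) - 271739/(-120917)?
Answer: 9602929910/6841121109 ≈ 1.4037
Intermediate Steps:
143187/(-169731) - 271739/(-120917) = 143187*(-1/169731) - 271739*(-1/120917) = -47729/56577 + 271739/120917 = 9602929910/6841121109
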